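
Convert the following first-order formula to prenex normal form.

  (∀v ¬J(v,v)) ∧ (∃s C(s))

All bound variables are already distinct, so no renaming is needed.
Extract every quantifier outward, since the variables are now distinct and don't occur free across branches:
  ∀v ∃s (¬J(v,v) ∧ C(s))

∀v ∃s (¬J(v,v) ∧ C(s))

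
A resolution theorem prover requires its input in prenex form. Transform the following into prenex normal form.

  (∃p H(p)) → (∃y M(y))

∀p ∃y (¬H(p) ∨ M(y))

First replace A → B with ¬A ∨ B.
  ¬(∃p H(p)) ∨ (∃y M(y))
Push ¬ through the quantifiers and connectives to reach negation normal form:
  (∀p ¬H(p)) ∨ (∃y M(y))
All bound variables are already distinct, so no renaming is needed.
Pull the quantifiers to the front (each side's bound variable is not free in the other side):
  ∀p ∃y (¬H(p) ∨ M(y))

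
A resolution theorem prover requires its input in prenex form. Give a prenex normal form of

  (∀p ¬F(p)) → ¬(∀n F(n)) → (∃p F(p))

∃p ∀n ∃x1 (F(p) ∨ F(n) ∨ F(x1))

Rewrite implications/biconditionals: A → B as ¬A ∨ B.
  ¬(∀p ¬F(p)) ∨ ¬¬(∀n F(n)) ∨ (∃p F(p))
Push ¬ through the quantifiers and connectives to reach negation normal form:
  (∃p F(p)) ∨ (∀n F(n)) ∨ (∃p F(p))
Standardize variables apart so no two quantifiers bind the same name: p↦x1.
  (∃p F(p)) ∨ (∀n F(n)) ∨ (∃x1 F(x1))
Pull the quantifiers to the front (each side's bound variable is not free in the other side):
  ∃p ∀n ∃x1 (F(p) ∨ F(n) ∨ F(x1))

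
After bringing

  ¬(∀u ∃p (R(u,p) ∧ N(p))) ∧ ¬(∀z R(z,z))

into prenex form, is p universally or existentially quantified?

universal

Drive negations inward (¬∀x A ≡ ∃x ¬A, ¬∃x A ≡ ∀x ¬A, De Morgan for ∧/∨):
  (∃u ∀p (¬R(u,p) ∨ ¬N(p))) ∧ (∃z ¬R(z,z))
All bound variables are already distinct, so no renaming is needed.
Finally move all quantifiers to the prefix:
  ∃u ∀p ∃z ((¬R(u,p) ∨ ¬N(p)) ∧ ¬R(z,z))
The quantifier ∃p sits under an odd number of negations, so it flips to ∀p.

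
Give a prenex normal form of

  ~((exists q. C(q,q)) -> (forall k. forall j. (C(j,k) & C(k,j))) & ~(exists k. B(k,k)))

First replace A → B with ¬A ∨ B.
  ~(~(exists q. C(q,q)) | (forall k. forall j. (C(j,k) & C(k,j))) & ~(exists k. B(k,k)))
Push ¬ through the quantifiers and connectives to reach negation normal form:
  (exists q. C(q,q)) & ((exists k. exists j. (~C(j,k) | ~C(k,j))) | (exists k. B(k,k)))
Rename bound variables to avoid capture: k↦r.
  (exists q. C(q,q)) & ((exists k. exists j. (~C(j,k) | ~C(k,j))) | (exists r. B(r,r)))
Pull the quantifiers to the front (each side's bound variable is not free in the other side):
  exists q. exists k. exists j. exists r. (C(q,q) & (~C(j,k) | ~C(k,j) | B(r,r)))

exists q. exists k. exists j. exists r. (C(q,q) & (~C(j,k) | ~C(k,j) | B(r,r)))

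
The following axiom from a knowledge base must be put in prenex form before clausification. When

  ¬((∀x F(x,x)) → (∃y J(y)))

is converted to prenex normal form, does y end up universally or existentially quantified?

universal

First replace A → B with ¬A ∨ B.
  ¬(¬(∀x F(x,x)) ∨ (∃y J(y)))
Move each ¬ inward, flipping quantifiers it crosses:
  (∀x F(x,x)) ∧ (∀y ¬J(y))
Pull the quantifiers to the front (each side's bound variable is not free in the other side):
  ∀x ∀y (F(x,x) ∧ ¬J(y))
The quantifier ∃y sits under an odd number of negations (counting the antecedent side of each →), so it flips to ∀y.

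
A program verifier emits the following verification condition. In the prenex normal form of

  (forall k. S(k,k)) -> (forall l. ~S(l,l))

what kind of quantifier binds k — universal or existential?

Rewrite implications/biconditionals: A → B as ¬A ∨ B.
  ~(forall k. S(k,k)) | (forall l. ~S(l,l))
Push ¬ through the quantifiers and connectives to reach negation normal form:
  (exists k. ~S(k,k)) | (forall l. ~S(l,l))
All bound variables are already distinct, so no renaming is needed.
Pull the quantifiers to the front (each side's bound variable is not free in the other side):
  exists k. forall l. (~S(k,k) | ~S(l,l))
The quantifier forall k sits under an odd number of negations (counting the antecedent side of each →), so it flips to exists k.

existential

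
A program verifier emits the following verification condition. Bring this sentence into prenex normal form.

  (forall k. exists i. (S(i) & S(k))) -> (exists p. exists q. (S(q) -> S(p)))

First replace A → B with ¬A ∨ B.
  ~(forall k. exists i. (S(i) & S(k))) | (exists p. exists q. (~S(q) | S(p)))
Move each ¬ inward, flipping quantifiers it crosses:
  (exists k. forall i. (~S(i) | ~S(k))) | (exists p. exists q. (~S(q) | S(p)))
All bound variables are already distinct, so no renaming is needed.
Pull the quantifiers to the front (each side's bound variable is not free in the other side):
  exists k. forall i. exists p. exists q. (~S(i) | ~S(k) | ~S(q) | S(p))

exists k. forall i. exists p. exists q. (~S(i) | ~S(k) | ~S(q) | S(p))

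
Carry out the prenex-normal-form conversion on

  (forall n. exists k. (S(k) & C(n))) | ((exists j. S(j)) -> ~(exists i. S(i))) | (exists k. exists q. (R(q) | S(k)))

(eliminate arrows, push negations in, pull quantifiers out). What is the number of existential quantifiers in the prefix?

Rewrite implications/biconditionals: A → B as ¬A ∨ B.
  (forall n. exists k. (S(k) & C(n))) | ~(exists j. S(j)) | ~(exists i. S(i)) | (exists k. exists q. (R(q) | S(k)))
Drive negations inward (¬∀x A ≡ ∃x ¬A, ¬∃x A ≡ ∀x ¬A, De Morgan for ∧/∨):
  (forall n. exists k. (S(k) & C(n))) | (forall j. ~S(j)) | (forall i. ~S(i)) | (exists k. exists q. (R(q) | S(k)))
Rename bound variables to avoid capture: k↦p.
  (forall n. exists k. (S(k) & C(n))) | (forall j. ~S(j)) | (forall i. ~S(i)) | (exists p. exists q. (R(q) | S(p)))
Finally move all quantifiers to the prefix:
  forall n. exists k. forall j. forall i. exists p. exists q. (S(k) & C(n) | ~S(j) | ~S(i) | R(q) | S(p))
The prefix is forall n exists k forall j forall i exists p exists q: 3 universal, 3 existential.

3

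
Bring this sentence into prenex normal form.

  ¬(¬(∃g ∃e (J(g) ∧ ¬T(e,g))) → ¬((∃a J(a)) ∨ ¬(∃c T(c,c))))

∀g ∀e ∃a ∀c ((¬J(g) ∨ T(e,g)) ∧ (J(a) ∨ ¬T(c,c)))

Eliminate → and ↔ using ¬ and ∨.
  ¬(¬¬(∃g ∃e (J(g) ∧ ¬T(e,g))) ∨ ¬((∃a J(a)) ∨ ¬(∃c T(c,c))))
Push ¬ through the quantifiers and connectives to reach negation normal form:
  (∀g ∀e (¬J(g) ∨ T(e,g))) ∧ ((∃a J(a)) ∨ (∀c ¬T(c,c)))
Pull the quantifiers to the front (each side's bound variable is not free in the other side):
  ∀g ∀e ∃a ∀c ((¬J(g) ∨ T(e,g)) ∧ (J(a) ∨ ¬T(c,c)))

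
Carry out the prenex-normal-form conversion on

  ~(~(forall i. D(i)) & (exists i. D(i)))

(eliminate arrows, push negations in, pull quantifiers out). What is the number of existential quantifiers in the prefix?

Push ¬ through the quantifiers and connectives to reach negation normal form:
  (forall i. D(i)) | (forall i. ~D(i))
Standardize variables apart so no two quantifiers bind the same name: i↦w1.
  (forall i. D(i)) | (forall w1. ~D(w1))
Extract every quantifier outward, since the variables are now distinct and don't occur free across branches:
  forall i. forall w1. (D(i) | ~D(w1))
The prefix is forall i forall w1: 2 universal, 0 existential.

0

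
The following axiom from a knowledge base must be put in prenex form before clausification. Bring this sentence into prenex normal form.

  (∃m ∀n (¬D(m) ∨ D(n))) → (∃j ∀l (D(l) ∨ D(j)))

∀m ∃n ∃j ∀l (D(m) ∧ ¬D(n) ∨ D(l) ∨ D(j))

First replace A → B with ¬A ∨ B.
  ¬(∃m ∀n (¬D(m) ∨ D(n))) ∨ (∃j ∀l (D(l) ∨ D(j)))
Drive negations inward (¬∀x A ≡ ∃x ¬A, ¬∃x A ≡ ∀x ¬A, De Morgan for ∧/∨):
  (∀m ∃n (D(m) ∧ ¬D(n))) ∨ (∃j ∀l (D(l) ∨ D(j)))
All bound variables are already distinct, so no renaming is needed.
Extract every quantifier outward, since the variables are now distinct and don't occur free across branches:
  ∀m ∃n ∃j ∀l (D(m) ∧ ¬D(n) ∨ D(l) ∨ D(j))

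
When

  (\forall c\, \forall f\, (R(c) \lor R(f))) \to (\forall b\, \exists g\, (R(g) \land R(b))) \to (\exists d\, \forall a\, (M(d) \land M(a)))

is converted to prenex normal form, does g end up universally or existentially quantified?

universal

Rewrite implications/biconditionals: A → B as ¬A ∨ B.
  \neg (\forall c\, \forall f\, (R(c) \lor R(f))) \lor \neg (\forall b\, \exists g\, (R(g) \land R(b))) \lor (\exists d\, \forall a\, (M(d) \land M(a)))
Push ¬ through the quantifiers and connectives to reach negation normal form:
  (\exists c\, \exists f\, (\neg R(c) \land \neg R(f))) \lor (\exists b\, \forall g\, (\neg R(g) \lor \neg R(b))) \lor (\exists d\, \forall a\, (M(d) \land M(a)))
Extract every quantifier outward, since the variables are now distinct and don't occur free across branches:
  \exists c\, \exists f\, \exists b\, \forall g\, \exists d\, \forall a\, (\neg R(c) \land \neg R(f) \lor \neg R(g) \lor \neg R(b) \lor M(d) \land M(a))
The quantifier \exists g sits under an odd number of negations (counting the antecedent side of each →), so it flips to \forall g.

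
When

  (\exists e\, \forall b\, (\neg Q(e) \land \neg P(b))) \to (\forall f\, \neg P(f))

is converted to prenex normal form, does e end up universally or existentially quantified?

universal

First replace A → B with ¬A ∨ B.
  \neg (\exists e\, \forall b\, (\neg Q(e) \land \neg P(b))) \lor (\forall f\, \neg P(f))
Push ¬ through the quantifiers and connectives to reach negation normal form:
  (\forall e\, \exists b\, (Q(e) \lor P(b))) \lor (\forall f\, \neg P(f))
Pull the quantifiers to the front (each side's bound variable is not free in the other side):
  \forall e\, \exists b\, \forall f\, (Q(e) \lor P(b) \lor \neg P(f))
The quantifier \exists e sits under an odd number of negations (counting the antecedent side of each →), so it flips to \forall e.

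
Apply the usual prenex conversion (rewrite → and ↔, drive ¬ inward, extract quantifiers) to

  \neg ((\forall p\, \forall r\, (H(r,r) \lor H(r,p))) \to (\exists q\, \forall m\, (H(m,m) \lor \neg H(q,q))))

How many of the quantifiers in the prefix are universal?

3

Eliminate → and ↔ using ¬ and ∨.
  \neg (\neg (\forall p\, \forall r\, (H(r,r) \lor H(r,p))) \lor (\exists q\, \forall m\, (H(m,m) \lor \neg H(q,q))))
Drive negations inward (¬∀x A ≡ ∃x ¬A, ¬∃x A ≡ ∀x ¬A, De Morgan for ∧/∨):
  (\forall p\, \forall r\, (H(r,r) \lor H(r,p))) \land (\forall q\, \exists m\, (\neg H(m,m) \land H(q,q)))
All bound variables are already distinct, so no renaming is needed.
Pull the quantifiers to the front (each side's bound variable is not free in the other side):
  \forall p\, \forall r\, \forall q\, \exists m\, ((H(r,r) \lor H(r,p)) \land \neg H(m,m) \land H(q,q))
The prefix is \forall p \forall r \forall q \exists m: 3 universal, 1 existential.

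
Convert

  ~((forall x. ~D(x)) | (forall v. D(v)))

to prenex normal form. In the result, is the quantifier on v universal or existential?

Push ¬ through the quantifiers and connectives to reach negation normal form:
  (exists x. D(x)) & (exists v. ~D(v))
All bound variables are already distinct, so no renaming is needed.
Finally move all quantifiers to the prefix:
  exists x. exists v. (D(x) & ~D(v))
The quantifier forall v sits under an odd number of negations, so it flips to exists v.

existential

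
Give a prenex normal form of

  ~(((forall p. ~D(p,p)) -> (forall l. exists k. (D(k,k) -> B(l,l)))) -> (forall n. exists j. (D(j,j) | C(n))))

exists p. forall l. exists k. exists n. forall j. ((D(p,p) | ~D(k,k) | B(l,l)) & ~D(j,j) & ~C(n))

Eliminate → and ↔ using ¬ and ∨.
  ~(~(~(forall p. ~D(p,p)) | (forall l. exists k. (~D(k,k) | B(l,l)))) | (forall n. exists j. (D(j,j) | C(n))))
Push ¬ through the quantifiers and connectives to reach negation normal form:
  ((exists p. D(p,p)) | (forall l. exists k. (~D(k,k) | B(l,l)))) & (exists n. forall j. (~D(j,j) & ~C(n)))
All bound variables are already distinct, so no renaming is needed.
Finally move all quantifiers to the prefix:
  exists p. forall l. exists k. exists n. forall j. ((D(p,p) | ~D(k,k) | B(l,l)) & ~D(j,j) & ~C(n))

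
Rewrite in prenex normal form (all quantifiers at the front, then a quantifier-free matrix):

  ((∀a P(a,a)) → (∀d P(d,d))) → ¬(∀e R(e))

∀a ∃d ∃e (P(a,a) ∧ ¬P(d,d) ∨ ¬R(e))

First replace A → B with ¬A ∨ B.
  ¬(¬(∀a P(a,a)) ∨ (∀d P(d,d))) ∨ ¬(∀e R(e))
Drive negations inward (¬∀x A ≡ ∃x ¬A, ¬∃x A ≡ ∀x ¬A, De Morgan for ∧/∨):
  (∀a P(a,a)) ∧ (∃d ¬P(d,d)) ∨ (∃e ¬R(e))
All bound variables are already distinct, so no renaming is needed.
Pull the quantifiers to the front (each side's bound variable is not free in the other side):
  ∀a ∃d ∃e (P(a,a) ∧ ¬P(d,d) ∨ ¬R(e))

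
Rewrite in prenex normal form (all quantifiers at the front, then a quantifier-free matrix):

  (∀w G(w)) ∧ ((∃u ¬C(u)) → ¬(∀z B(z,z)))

Rewrite implications/biconditionals: A → B as ¬A ∨ B.
  (∀w G(w)) ∧ (¬(∃u ¬C(u)) ∨ ¬(∀z B(z,z)))
Drive negations inward (¬∀x A ≡ ∃x ¬A, ¬∃x A ≡ ∀x ¬A, De Morgan for ∧/∨):
  (∀w G(w)) ∧ ((∀u C(u)) ∨ (∃z ¬B(z,z)))
All bound variables are already distinct, so no renaming is needed.
Finally move all quantifiers to the prefix:
  ∀w ∀u ∃z (G(w) ∧ (C(u) ∨ ¬B(z,z)))

∀w ∀u ∃z (G(w) ∧ (C(u) ∨ ¬B(z,z)))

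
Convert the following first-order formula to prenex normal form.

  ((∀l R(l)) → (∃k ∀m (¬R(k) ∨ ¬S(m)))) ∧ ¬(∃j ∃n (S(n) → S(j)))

Rewrite implications/biconditionals: A → B as ¬A ∨ B.
  (¬(∀l R(l)) ∨ (∃k ∀m (¬R(k) ∨ ¬S(m)))) ∧ ¬(∃j ∃n (¬S(n) ∨ S(j)))
Drive negations inward (¬∀x A ≡ ∃x ¬A, ¬∃x A ≡ ∀x ¬A, De Morgan for ∧/∨):
  ((∃l ¬R(l)) ∨ (∃k ∀m (¬R(k) ∨ ¬S(m)))) ∧ (∀j ∀n (S(n) ∧ ¬S(j)))
Pull the quantifiers to the front (each side's bound variable is not free in the other side):
  ∃l ∃k ∀m ∀j ∀n ((¬R(l) ∨ ¬R(k) ∨ ¬S(m)) ∧ S(n) ∧ ¬S(j))

∃l ∃k ∀m ∀j ∀n ((¬R(l) ∨ ¬R(k) ∨ ¬S(m)) ∧ S(n) ∧ ¬S(j))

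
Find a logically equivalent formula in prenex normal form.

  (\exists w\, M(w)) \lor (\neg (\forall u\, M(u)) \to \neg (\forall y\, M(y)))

First replace A → B with ¬A ∨ B.
  (\exists w\, M(w)) \lor \neg \neg (\forall u\, M(u)) \lor \neg (\forall y\, M(y))
Push ¬ through the quantifiers and connectives to reach negation normal form:
  (\exists w\, M(w)) \lor (\forall u\, M(u)) \lor (\exists y\, \neg M(y))
All bound variables are already distinct, so no renaming is needed.
Finally move all quantifiers to the prefix:
  \exists w\, \forall u\, \exists y\, (M(w) \lor M(u) \lor \neg M(y))

\exists w\, \forall u\, \exists y\, (M(w) \lor M(u) \lor \neg M(y))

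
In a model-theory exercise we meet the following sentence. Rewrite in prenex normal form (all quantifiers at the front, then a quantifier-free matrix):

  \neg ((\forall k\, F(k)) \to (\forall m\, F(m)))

\forall k\, \exists m\, (F(k) \land \neg F(m))

First replace A → B with ¬A ∨ B.
  \neg (\neg (\forall k\, F(k)) \lor (\forall m\, F(m)))
Move each ¬ inward, flipping quantifiers it crosses:
  (\forall k\, F(k)) \land (\exists m\, \neg F(m))
Extract every quantifier outward, since the variables are now distinct and don't occur free across branches:
  \forall k\, \exists m\, (F(k) \land \neg F(m))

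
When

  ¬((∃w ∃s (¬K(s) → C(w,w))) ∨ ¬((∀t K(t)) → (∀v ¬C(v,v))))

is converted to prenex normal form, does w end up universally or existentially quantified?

Eliminate → and ↔ using ¬ and ∨.
  ¬((∃w ∃s (¬¬K(s) ∨ C(w,w))) ∨ ¬(¬(∀t K(t)) ∨ (∀v ¬C(v,v))))
Move each ¬ inward, flipping quantifiers it crosses:
  (∀w ∀s (¬K(s) ∧ ¬C(w,w))) ∧ ((∃t ¬K(t)) ∨ (∀v ¬C(v,v)))
All bound variables are already distinct, so no renaming is needed.
Finally move all quantifiers to the prefix:
  ∀w ∀s ∃t ∀v (¬K(s) ∧ ¬C(w,w) ∧ (¬K(t) ∨ ¬C(v,v)))
The quantifier ∃w sits under an odd number of negations (counting the antecedent side of each →), so it flips to ∀w.

universal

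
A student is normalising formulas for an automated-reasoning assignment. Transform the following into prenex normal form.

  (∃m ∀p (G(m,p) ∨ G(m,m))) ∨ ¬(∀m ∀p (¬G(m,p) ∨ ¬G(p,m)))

∃m ∀p ∃q ∃x1 (G(m,p) ∨ G(m,m) ∨ G(q,x1) ∧ G(x1,q))

Drive negations inward (¬∀x A ≡ ∃x ¬A, ¬∃x A ≡ ∀x ¬A, De Morgan for ∧/∨):
  (∃m ∀p (G(m,p) ∨ G(m,m))) ∨ (∃m ∃p (G(m,p) ∧ G(p,m)))
Standardize variables apart so no two quantifiers bind the same name: m↦q, p↦x1.
  (∃m ∀p (G(m,p) ∨ G(m,m))) ∨ (∃q ∃x1 (G(q,x1) ∧ G(x1,q)))
Pull the quantifiers to the front (each side's bound variable is not free in the other side):
  ∃m ∀p ∃q ∃x1 (G(m,p) ∨ G(m,m) ∨ G(q,x1) ∧ G(x1,q))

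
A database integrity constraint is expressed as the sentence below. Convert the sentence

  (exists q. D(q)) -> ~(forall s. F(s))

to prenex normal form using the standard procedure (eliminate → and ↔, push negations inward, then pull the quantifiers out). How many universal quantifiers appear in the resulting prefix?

First replace A → B with ¬A ∨ B.
  ~(exists q. D(q)) | ~(forall s. F(s))
Push ¬ through the quantifiers and connectives to reach negation normal form:
  (forall q. ~D(q)) | (exists s. ~F(s))
All bound variables are already distinct, so no renaming is needed.
Finally move all quantifiers to the prefix:
  forall q. exists s. (~D(q) | ~F(s))
The prefix is forall q exists s: 1 universal, 1 existential.

1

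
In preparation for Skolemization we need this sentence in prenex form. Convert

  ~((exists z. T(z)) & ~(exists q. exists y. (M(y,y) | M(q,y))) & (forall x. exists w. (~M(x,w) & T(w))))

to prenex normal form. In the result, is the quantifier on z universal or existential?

Move each ¬ inward, flipping quantifiers it crosses:
  (forall z. ~T(z)) | (exists q. exists y. (M(y,y) | M(q,y))) | (exists x. forall w. (M(x,w) | ~T(w)))
Extract every quantifier outward, since the variables are now distinct and don't occur free across branches:
  forall z. exists q. exists y. exists x. forall w. (~T(z) | M(y,y) | M(q,y) | M(x,w) | ~T(w))
The quantifier exists z sits under an odd number of negations, so it flips to forall z.

universal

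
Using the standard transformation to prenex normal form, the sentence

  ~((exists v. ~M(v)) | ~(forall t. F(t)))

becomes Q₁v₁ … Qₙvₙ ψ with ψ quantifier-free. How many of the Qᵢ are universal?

Push ¬ through the quantifiers and connectives to reach negation normal form:
  (forall v. M(v)) & (forall t. F(t))
Finally move all quantifiers to the prefix:
  forall v. forall t. (M(v) & F(t))
The prefix is forall v forall t: 2 universal, 0 existential.

2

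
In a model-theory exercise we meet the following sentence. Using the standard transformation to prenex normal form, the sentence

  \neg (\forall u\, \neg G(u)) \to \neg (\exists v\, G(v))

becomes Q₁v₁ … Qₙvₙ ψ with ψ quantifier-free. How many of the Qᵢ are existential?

Rewrite implications/biconditionals: A → B as ¬A ∨ B.
  \neg \neg (\forall u\, \neg G(u)) \lor \neg (\exists v\, G(v))
Push ¬ through the quantifiers and connectives to reach negation normal form:
  (\forall u\, \neg G(u)) \lor (\forall v\, \neg G(v))
All bound variables are already distinct, so no renaming is needed.
Pull the quantifiers to the front (each side's bound variable is not free in the other side):
  \forall u\, \forall v\, (\neg G(u) \lor \neg G(v))
The prefix is \forall u \forall v: 2 universal, 0 existential.

0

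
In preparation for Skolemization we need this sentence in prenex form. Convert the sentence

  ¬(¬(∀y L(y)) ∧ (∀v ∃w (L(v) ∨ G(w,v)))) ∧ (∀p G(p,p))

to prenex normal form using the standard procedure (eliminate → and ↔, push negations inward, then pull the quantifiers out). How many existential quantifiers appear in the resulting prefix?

1

Push ¬ through the quantifiers and connectives to reach negation normal form:
  ((∀y L(y)) ∨ (∃v ∀w (¬L(v) ∧ ¬G(w,v)))) ∧ (∀p G(p,p))
Extract every quantifier outward, since the variables are now distinct and don't occur free across branches:
  ∀y ∃v ∀w ∀p ((L(y) ∨ ¬L(v) ∧ ¬G(w,v)) ∧ G(p,p))
The prefix is ∀y ∃v ∀w ∀p: 3 universal, 1 existential.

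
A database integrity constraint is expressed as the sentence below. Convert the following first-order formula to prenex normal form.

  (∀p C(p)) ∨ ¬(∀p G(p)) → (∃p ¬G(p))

Rewrite implications/biconditionals: A → B as ¬A ∨ B.
  ¬((∀p C(p)) ∨ ¬(∀p G(p))) ∨ (∃p ¬G(p))
Drive negations inward (¬∀x A ≡ ∃x ¬A, ¬∃x A ≡ ∀x ¬A, De Morgan for ∧/∨):
  (∃p ¬C(p)) ∧ (∀p G(p)) ∨ (∃p ¬G(p))
Standardize variables apart so no two quantifiers bind the same name: p↦a, p↦z1.
  (∃p ¬C(p)) ∧ (∀a G(a)) ∨ (∃z1 ¬G(z1))
Finally move all quantifiers to the prefix:
  ∃p ∀a ∃z1 (¬C(p) ∧ G(a) ∨ ¬G(z1))

∃p ∀a ∃z1 (¬C(p) ∧ G(a) ∨ ¬G(z1))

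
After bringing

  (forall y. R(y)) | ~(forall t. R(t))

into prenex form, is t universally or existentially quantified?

Move each ¬ inward, flipping quantifiers it crosses:
  (forall y. R(y)) | (exists t. ~R(t))
All bound variables are already distinct, so no renaming is needed.
Finally move all quantifiers to the prefix:
  forall y. exists t. (R(y) | ~R(t))
The quantifier forall t sits under an odd number of negations, so it flips to exists t.

existential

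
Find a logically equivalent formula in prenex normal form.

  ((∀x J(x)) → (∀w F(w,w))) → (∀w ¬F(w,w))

∀x ∃w ∀r (J(x) ∧ ¬F(w,w) ∨ ¬F(r,r))

First replace A → B with ¬A ∨ B.
  ¬(¬(∀x J(x)) ∨ (∀w F(w,w))) ∨ (∀w ¬F(w,w))
Drive negations inward (¬∀x A ≡ ∃x ¬A, ¬∃x A ≡ ∀x ¬A, De Morgan for ∧/∨):
  (∀x J(x)) ∧ (∃w ¬F(w,w)) ∨ (∀w ¬F(w,w))
Rename bound variables to avoid capture: w↦r.
  (∀x J(x)) ∧ (∃w ¬F(w,w)) ∨ (∀r ¬F(r,r))
Extract every quantifier outward, since the variables are now distinct and don't occur free across branches:
  ∀x ∃w ∀r (J(x) ∧ ¬F(w,w) ∨ ¬F(r,r))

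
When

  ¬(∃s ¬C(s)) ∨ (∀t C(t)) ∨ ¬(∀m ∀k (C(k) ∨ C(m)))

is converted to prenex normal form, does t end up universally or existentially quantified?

Drive negations inward (¬∀x A ≡ ∃x ¬A, ¬∃x A ≡ ∀x ¬A, De Morgan for ∧/∨):
  (∀s C(s)) ∨ (∀t C(t)) ∨ (∃m ∃k (¬C(k) ∧ ¬C(m)))
Extract every quantifier outward, since the variables are now distinct and don't occur free across branches:
  ∀s ∀t ∃m ∃k (C(s) ∨ C(t) ∨ ¬C(k) ∧ ¬C(m))
The quantifier ∀t sits under an even number of negations, so it remains universal.

universal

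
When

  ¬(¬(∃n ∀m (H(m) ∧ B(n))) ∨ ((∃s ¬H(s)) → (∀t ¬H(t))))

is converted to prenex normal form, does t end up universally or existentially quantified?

First replace A → B with ¬A ∨ B.
  ¬(¬(∃n ∀m (H(m) ∧ B(n))) ∨ ¬(∃s ¬H(s)) ∨ (∀t ¬H(t)))
Push ¬ through the quantifiers and connectives to reach negation normal form:
  (∃n ∀m (H(m) ∧ B(n))) ∧ (∃s ¬H(s)) ∧ (∃t H(t))
Extract every quantifier outward, since the variables are now distinct and don't occur free across branches:
  ∃n ∀m ∃s ∃t (H(m) ∧ B(n) ∧ ¬H(s) ∧ H(t))
The quantifier ∀t sits under an odd number of negations (counting the antecedent side of each →), so it flips to ∃t.

existential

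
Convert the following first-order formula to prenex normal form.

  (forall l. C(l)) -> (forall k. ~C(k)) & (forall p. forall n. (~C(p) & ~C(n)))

First replace A → B with ¬A ∨ B.
  ~(forall l. C(l)) | (forall k. ~C(k)) & (forall p. forall n. (~C(p) & ~C(n)))
Move each ¬ inward, flipping quantifiers it crosses:
  (exists l. ~C(l)) | (forall k. ~C(k)) & (forall p. forall n. (~C(p) & ~C(n)))
Pull the quantifiers to the front (each side's bound variable is not free in the other side):
  exists l. forall k. forall p. forall n. (~C(l) | ~C(k) & ~C(p) & ~C(n))

exists l. forall k. forall p. forall n. (~C(l) | ~C(k) & ~C(p) & ~C(n))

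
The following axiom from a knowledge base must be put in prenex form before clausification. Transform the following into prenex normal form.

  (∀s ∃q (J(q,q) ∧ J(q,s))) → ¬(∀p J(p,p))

∃s ∀q ∃p (¬J(q,q) ∨ ¬J(q,s) ∨ ¬J(p,p))

Rewrite implications/biconditionals: A → B as ¬A ∨ B.
  ¬(∀s ∃q (J(q,q) ∧ J(q,s))) ∨ ¬(∀p J(p,p))
Drive negations inward (¬∀x A ≡ ∃x ¬A, ¬∃x A ≡ ∀x ¬A, De Morgan for ∧/∨):
  (∃s ∀q (¬J(q,q) ∨ ¬J(q,s))) ∨ (∃p ¬J(p,p))
All bound variables are already distinct, so no renaming is needed.
Pull the quantifiers to the front (each side's bound variable is not free in the other side):
  ∃s ∀q ∃p (¬J(q,q) ∨ ¬J(q,s) ∨ ¬J(p,p))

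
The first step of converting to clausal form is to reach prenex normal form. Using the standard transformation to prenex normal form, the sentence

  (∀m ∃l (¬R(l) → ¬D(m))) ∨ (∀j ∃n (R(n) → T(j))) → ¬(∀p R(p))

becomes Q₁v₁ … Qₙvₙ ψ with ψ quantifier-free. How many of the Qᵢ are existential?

Eliminate → and ↔ using ¬ and ∨.
  ¬((∀m ∃l (¬¬R(l) ∨ ¬D(m))) ∨ (∀j ∃n (¬R(n) ∨ T(j)))) ∨ ¬(∀p R(p))
Move each ¬ inward, flipping quantifiers it crosses:
  (∃m ∀l (¬R(l) ∧ D(m))) ∧ (∃j ∀n (R(n) ∧ ¬T(j))) ∨ (∃p ¬R(p))
Pull the quantifiers to the front (each side's bound variable is not free in the other side):
  ∃m ∀l ∃j ∀n ∃p (¬R(l) ∧ D(m) ∧ R(n) ∧ ¬T(j) ∨ ¬R(p))
The prefix is ∃m ∀l ∃j ∀n ∃p: 2 universal, 3 existential.

3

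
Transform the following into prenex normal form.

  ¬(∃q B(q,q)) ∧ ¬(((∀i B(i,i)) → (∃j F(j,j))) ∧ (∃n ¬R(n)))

Eliminate → and ↔ using ¬ and ∨.
  ¬(∃q B(q,q)) ∧ ¬((¬(∀i B(i,i)) ∨ (∃j F(j,j))) ∧ (∃n ¬R(n)))
Drive negations inward (¬∀x A ≡ ∃x ¬A, ¬∃x A ≡ ∀x ¬A, De Morgan for ∧/∨):
  (∀q ¬B(q,q)) ∧ ((∀i B(i,i)) ∧ (∀j ¬F(j,j)) ∨ (∀n R(n)))
All bound variables are already distinct, so no renaming is needed.
Pull the quantifiers to the front (each side's bound variable is not free in the other side):
  ∀q ∀i ∀j ∀n (¬B(q,q) ∧ (B(i,i) ∧ ¬F(j,j) ∨ R(n)))

∀q ∀i ∀j ∀n (¬B(q,q) ∧ (B(i,i) ∧ ¬F(j,j) ∨ R(n)))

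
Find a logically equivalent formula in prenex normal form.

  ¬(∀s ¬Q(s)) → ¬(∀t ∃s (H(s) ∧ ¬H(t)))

∀s ∃t ∀z (¬Q(s) ∨ ¬H(z) ∨ H(t))

Eliminate → and ↔ using ¬ and ∨.
  ¬¬(∀s ¬Q(s)) ∨ ¬(∀t ∃s (H(s) ∧ ¬H(t)))
Move each ¬ inward, flipping quantifiers it crosses:
  (∀s ¬Q(s)) ∨ (∃t ∀s (¬H(s) ∨ H(t)))
Rename bound variables to avoid capture: s↦z.
  (∀s ¬Q(s)) ∨ (∃t ∀z (¬H(z) ∨ H(t)))
Extract every quantifier outward, since the variables are now distinct and don't occur free across branches:
  ∀s ∃t ∀z (¬Q(s) ∨ ¬H(z) ∨ H(t))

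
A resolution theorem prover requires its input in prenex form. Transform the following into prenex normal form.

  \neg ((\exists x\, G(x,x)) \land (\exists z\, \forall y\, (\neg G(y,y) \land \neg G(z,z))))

\forall x\, \forall z\, \exists y\, (\neg G(x,x) \lor G(y,y) \lor G(z,z))

Push ¬ through the quantifiers and connectives to reach negation normal form:
  (\forall x\, \neg G(x,x)) \lor (\forall z\, \exists y\, (G(y,y) \lor G(z,z)))
All bound variables are already distinct, so no renaming is needed.
Pull the quantifiers to the front (each side's bound variable is not free in the other side):
  \forall x\, \forall z\, \exists y\, (\neg G(x,x) \lor G(y,y) \lor G(z,z))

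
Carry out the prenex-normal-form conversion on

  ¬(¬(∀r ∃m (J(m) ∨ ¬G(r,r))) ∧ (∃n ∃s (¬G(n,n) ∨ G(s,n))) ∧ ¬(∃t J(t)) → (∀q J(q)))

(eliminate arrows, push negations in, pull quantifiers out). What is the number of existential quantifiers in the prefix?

4

Rewrite implications/biconditionals: A → B as ¬A ∨ B.
  ¬(¬(¬(∀r ∃m (J(m) ∨ ¬G(r,r))) ∧ (∃n ∃s (¬G(n,n) ∨ G(s,n))) ∧ ¬(∃t J(t))) ∨ (∀q J(q)))
Drive negations inward (¬∀x A ≡ ∃x ¬A, ¬∃x A ≡ ∀x ¬A, De Morgan for ∧/∨):
  (∃r ∀m (¬J(m) ∧ G(r,r))) ∧ (∃n ∃s (¬G(n,n) ∨ G(s,n))) ∧ (∀t ¬J(t)) ∧ (∃q ¬J(q))
All bound variables are already distinct, so no renaming is needed.
Finally move all quantifiers to the prefix:
  ∃r ∀m ∃n ∃s ∀t ∃q (¬J(m) ∧ G(r,r) ∧ (¬G(n,n) ∨ G(s,n)) ∧ ¬J(t) ∧ ¬J(q))
The prefix is ∃r ∀m ∃n ∃s ∀t ∃q: 2 universal, 4 existential.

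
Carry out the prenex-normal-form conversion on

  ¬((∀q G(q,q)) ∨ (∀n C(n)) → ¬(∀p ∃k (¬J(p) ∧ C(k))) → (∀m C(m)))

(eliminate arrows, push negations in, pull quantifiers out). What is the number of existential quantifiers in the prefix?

First replace A → B with ¬A ∨ B.
  ¬(¬((∀q G(q,q)) ∨ (∀n C(n))) ∨ ¬¬(∀p ∃k (¬J(p) ∧ C(k))) ∨ (∀m C(m)))
Push ¬ through the quantifiers and connectives to reach negation normal form:
  ((∀q G(q,q)) ∨ (∀n C(n))) ∧ (∃p ∀k (J(p) ∨ ¬C(k))) ∧ (∃m ¬C(m))
All bound variables are already distinct, so no renaming is needed.
Pull the quantifiers to the front (each side's bound variable is not free in the other side):
  ∀q ∀n ∃p ∀k ∃m ((G(q,q) ∨ C(n)) ∧ (J(p) ∨ ¬C(k)) ∧ ¬C(m))
The prefix is ∀q ∀n ∃p ∀k ∃m: 3 universal, 2 existential.

2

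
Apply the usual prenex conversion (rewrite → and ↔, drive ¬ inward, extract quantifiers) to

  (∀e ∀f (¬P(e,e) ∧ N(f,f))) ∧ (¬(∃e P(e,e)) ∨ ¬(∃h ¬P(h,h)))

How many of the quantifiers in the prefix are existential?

0

Move each ¬ inward, flipping quantifiers it crosses:
  (∀e ∀f (¬P(e,e) ∧ N(f,f))) ∧ ((∀e ¬P(e,e)) ∨ (∀h P(h,h)))
Rename bound variables to avoid capture: e↦z1.
  (∀e ∀f (¬P(e,e) ∧ N(f,f))) ∧ ((∀z1 ¬P(z1,z1)) ∨ (∀h P(h,h)))
Pull the quantifiers to the front (each side's bound variable is not free in the other side):
  ∀e ∀f ∀z1 ∀h (¬P(e,e) ∧ N(f,f) ∧ (¬P(z1,z1) ∨ P(h,h)))
The prefix is ∀e ∀f ∀z1 ∀h: 4 universal, 0 existential.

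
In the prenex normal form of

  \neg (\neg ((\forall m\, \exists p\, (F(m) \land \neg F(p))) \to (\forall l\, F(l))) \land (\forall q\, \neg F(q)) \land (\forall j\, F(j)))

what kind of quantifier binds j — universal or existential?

existential

Eliminate → and ↔ using ¬ and ∨.
  \neg (\neg (\neg (\forall m\, \exists p\, (F(m) \land \neg F(p))) \lor (\forall l\, F(l))) \land (\forall q\, \neg F(q)) \land (\forall j\, F(j)))
Move each ¬ inward, flipping quantifiers it crosses:
  (\exists m\, \forall p\, (\neg F(m) \lor F(p))) \lor (\forall l\, F(l)) \lor (\exists q\, F(q)) \lor (\exists j\, \neg F(j))
All bound variables are already distinct, so no renaming is needed.
Extract every quantifier outward, since the variables are now distinct and don't occur free across branches:
  \exists m\, \forall p\, \forall l\, \exists q\, \exists j\, (\neg F(m) \lor F(p) \lor F(l) \lor F(q) \lor \neg F(j))
The quantifier \forall j sits under an odd number of negations (counting the antecedent side of each →), so it flips to \exists j.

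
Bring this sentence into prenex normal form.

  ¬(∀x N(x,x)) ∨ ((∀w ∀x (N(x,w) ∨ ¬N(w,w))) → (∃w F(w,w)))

∃x ∃w ∃a ∃c (¬N(x,x) ∨ ¬N(a,w) ∧ N(w,w) ∨ F(c,c))

Rewrite implications/biconditionals: A → B as ¬A ∨ B.
  ¬(∀x N(x,x)) ∨ ¬(∀w ∀x (N(x,w) ∨ ¬N(w,w))) ∨ (∃w F(w,w))
Drive negations inward (¬∀x A ≡ ∃x ¬A, ¬∃x A ≡ ∀x ¬A, De Morgan for ∧/∨):
  (∃x ¬N(x,x)) ∨ (∃w ∃x (¬N(x,w) ∧ N(w,w))) ∨ (∃w F(w,w))
Give each quantifier a distinct variable: x↦a, w↦c.
  (∃x ¬N(x,x)) ∨ (∃w ∃a (¬N(a,w) ∧ N(w,w))) ∨ (∃c F(c,c))
Finally move all quantifiers to the prefix:
  ∃x ∃w ∃a ∃c (¬N(x,x) ∨ ¬N(a,w) ∧ N(w,w) ∨ F(c,c))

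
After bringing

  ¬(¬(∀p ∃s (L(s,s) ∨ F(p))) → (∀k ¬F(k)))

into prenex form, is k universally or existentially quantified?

Rewrite implications/biconditionals: A → B as ¬A ∨ B.
  ¬(¬¬(∀p ∃s (L(s,s) ∨ F(p))) ∨ (∀k ¬F(k)))
Push ¬ through the quantifiers and connectives to reach negation normal form:
  (∃p ∀s (¬L(s,s) ∧ ¬F(p))) ∧ (∃k F(k))
Finally move all quantifiers to the prefix:
  ∃p ∀s ∃k (¬L(s,s) ∧ ¬F(p) ∧ F(k))
The quantifier ∀k sits under an odd number of negations (counting the antecedent side of each →), so it flips to ∃k.

existential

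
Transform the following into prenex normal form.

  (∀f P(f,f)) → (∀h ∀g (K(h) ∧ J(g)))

∃f ∀h ∀g (¬P(f,f) ∨ K(h) ∧ J(g))

First replace A → B with ¬A ∨ B.
  ¬(∀f P(f,f)) ∨ (∀h ∀g (K(h) ∧ J(g)))
Move each ¬ inward, flipping quantifiers it crosses:
  (∃f ¬P(f,f)) ∨ (∀h ∀g (K(h) ∧ J(g)))
Extract every quantifier outward, since the variables are now distinct and don't occur free across branches:
  ∃f ∀h ∀g (¬P(f,f) ∨ K(h) ∧ J(g))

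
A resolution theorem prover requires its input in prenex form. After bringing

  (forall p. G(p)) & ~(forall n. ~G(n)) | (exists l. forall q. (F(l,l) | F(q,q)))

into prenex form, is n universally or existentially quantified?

existential

Push ¬ through the quantifiers and connectives to reach negation normal form:
  (forall p. G(p)) & (exists n. G(n)) | (exists l. forall q. (F(l,l) | F(q,q)))
All bound variables are already distinct, so no renaming is needed.
Pull the quantifiers to the front (each side's bound variable is not free in the other side):
  forall p. exists n. exists l. forall q. (G(p) & G(n) | F(l,l) | F(q,q))
The quantifier forall n sits under an odd number of negations, so it flips to exists n.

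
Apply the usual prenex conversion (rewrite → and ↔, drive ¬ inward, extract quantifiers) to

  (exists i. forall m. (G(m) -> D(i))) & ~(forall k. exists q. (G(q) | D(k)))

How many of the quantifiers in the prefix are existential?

2

Rewrite implications/biconditionals: A → B as ¬A ∨ B.
  (exists i. forall m. (~G(m) | D(i))) & ~(forall k. exists q. (G(q) | D(k)))
Push ¬ through the quantifiers and connectives to reach negation normal form:
  (exists i. forall m. (~G(m) | D(i))) & (exists k. forall q. (~G(q) & ~D(k)))
Extract every quantifier outward, since the variables are now distinct and don't occur free across branches:
  exists i. forall m. exists k. forall q. ((~G(m) | D(i)) & ~G(q) & ~D(k))
The prefix is exists i forall m exists k forall q: 2 universal, 2 existential.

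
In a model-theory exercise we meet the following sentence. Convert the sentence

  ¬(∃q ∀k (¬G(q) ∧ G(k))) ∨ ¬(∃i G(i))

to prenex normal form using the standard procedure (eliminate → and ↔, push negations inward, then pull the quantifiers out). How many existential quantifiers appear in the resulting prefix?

1

Drive negations inward (¬∀x A ≡ ∃x ¬A, ¬∃x A ≡ ∀x ¬A, De Morgan for ∧/∨):
  (∀q ∃k (G(q) ∨ ¬G(k))) ∨ (∀i ¬G(i))
All bound variables are already distinct, so no renaming is needed.
Finally move all quantifiers to the prefix:
  ∀q ∃k ∀i (G(q) ∨ ¬G(k) ∨ ¬G(i))
The prefix is ∀q ∃k ∀i: 2 universal, 1 existential.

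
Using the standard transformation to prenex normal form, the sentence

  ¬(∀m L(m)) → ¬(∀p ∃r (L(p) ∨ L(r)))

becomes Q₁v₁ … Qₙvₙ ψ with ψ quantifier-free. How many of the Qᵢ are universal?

2

First replace A → B with ¬A ∨ B.
  ¬¬(∀m L(m)) ∨ ¬(∀p ∃r (L(p) ∨ L(r)))
Drive negations inward (¬∀x A ≡ ∃x ¬A, ¬∃x A ≡ ∀x ¬A, De Morgan for ∧/∨):
  (∀m L(m)) ∨ (∃p ∀r (¬L(p) ∧ ¬L(r)))
All bound variables are already distinct, so no renaming is needed.
Extract every quantifier outward, since the variables are now distinct and don't occur free across branches:
  ∀m ∃p ∀r (L(m) ∨ ¬L(p) ∧ ¬L(r))
The prefix is ∀m ∃p ∀r: 2 universal, 1 existential.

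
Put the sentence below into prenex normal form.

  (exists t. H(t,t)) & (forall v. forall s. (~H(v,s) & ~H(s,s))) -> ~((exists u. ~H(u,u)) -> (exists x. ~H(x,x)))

forall t. exists v. exists s. exists u. forall x. (~H(t,t) | H(v,s) | H(s,s) | ~H(u,u) & H(x,x))

First replace A → B with ¬A ∨ B.
  ~((exists t. H(t,t)) & (forall v. forall s. (~H(v,s) & ~H(s,s)))) | ~(~(exists u. ~H(u,u)) | (exists x. ~H(x,x)))
Move each ¬ inward, flipping quantifiers it crosses:
  (forall t. ~H(t,t)) | (exists v. exists s. (H(v,s) | H(s,s))) | (exists u. ~H(u,u)) & (forall x. H(x,x))
Finally move all quantifiers to the prefix:
  forall t. exists v. exists s. exists u. forall x. (~H(t,t) | H(v,s) | H(s,s) | ~H(u,u) & H(x,x))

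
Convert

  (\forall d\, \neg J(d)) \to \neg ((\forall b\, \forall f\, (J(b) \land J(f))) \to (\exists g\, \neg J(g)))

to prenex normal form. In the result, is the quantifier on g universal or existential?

Eliminate → and ↔ using ¬ and ∨.
  \neg (\forall d\, \neg J(d)) \lor \neg (\neg (\forall b\, \forall f\, (J(b) \land J(f))) \lor (\exists g\, \neg J(g)))
Push ¬ through the quantifiers and connectives to reach negation normal form:
  (\exists d\, J(d)) \lor (\forall b\, \forall f\, (J(b) \land J(f))) \land (\forall g\, J(g))
Extract every quantifier outward, since the variables are now distinct and don't occur free across branches:
  \exists d\, \forall b\, \forall f\, \forall g\, (J(d) \lor J(b) \land J(f) \land J(g))
The quantifier \exists g sits under an odd number of negations (counting the antecedent side of each →), so it flips to \forall g.

universal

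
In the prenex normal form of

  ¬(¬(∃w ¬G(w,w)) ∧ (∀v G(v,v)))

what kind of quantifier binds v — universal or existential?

Push ¬ through the quantifiers and connectives to reach negation normal form:
  (∃w ¬G(w,w)) ∨ (∃v ¬G(v,v))
All bound variables are already distinct, so no renaming is needed.
Extract every quantifier outward, since the variables are now distinct and don't occur free across branches:
  ∃w ∃v (¬G(w,w) ∨ ¬G(v,v))
The quantifier ∀v sits under an odd number of negations, so it flips to ∃v.

existential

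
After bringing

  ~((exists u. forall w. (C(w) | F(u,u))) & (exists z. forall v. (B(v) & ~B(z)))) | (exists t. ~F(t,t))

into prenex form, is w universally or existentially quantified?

existential

Drive negations inward (¬∀x A ≡ ∃x ¬A, ¬∃x A ≡ ∀x ¬A, De Morgan for ∧/∨):
  (forall u. exists w. (~C(w) & ~F(u,u))) | (forall z. exists v. (~B(v) | B(z))) | (exists t. ~F(t,t))
Extract every quantifier outward, since the variables are now distinct and don't occur free across branches:
  forall u. exists w. forall z. exists v. exists t. (~C(w) & ~F(u,u) | ~B(v) | B(z) | ~F(t,t))
The quantifier forall w sits under an odd number of negations, so it flips to exists w.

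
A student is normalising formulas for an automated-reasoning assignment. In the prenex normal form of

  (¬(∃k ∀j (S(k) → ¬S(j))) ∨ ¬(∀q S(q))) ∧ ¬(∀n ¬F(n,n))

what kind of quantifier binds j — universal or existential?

existential

First replace A → B with ¬A ∨ B.
  (¬(∃k ∀j (¬S(k) ∨ ¬S(j))) ∨ ¬(∀q S(q))) ∧ ¬(∀n ¬F(n,n))
Push ¬ through the quantifiers and connectives to reach negation normal form:
  ((∀k ∃j (S(k) ∧ S(j))) ∨ (∃q ¬S(q))) ∧ (∃n F(n,n))
Pull the quantifiers to the front (each side's bound variable is not free in the other side):
  ∀k ∃j ∃q ∃n ((S(k) ∧ S(j) ∨ ¬S(q)) ∧ F(n,n))
The quantifier ∀j sits under an odd number of negations (counting the antecedent side of each →), so it flips to ∃j.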